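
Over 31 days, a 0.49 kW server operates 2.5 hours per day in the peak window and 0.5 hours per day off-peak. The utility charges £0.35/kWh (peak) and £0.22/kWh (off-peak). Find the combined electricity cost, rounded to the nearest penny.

£14.96

Peak energy = 0.49 kW × 2.5 h × 31 = 37.975 kWh
Off-peak energy = 0.49 kW × 0.5 h × 31 = 7.595 kWh
Cost = 37.975 × £0.35 + 7.595 × £0.22 = £13.29125 + £1.6709 = £14.96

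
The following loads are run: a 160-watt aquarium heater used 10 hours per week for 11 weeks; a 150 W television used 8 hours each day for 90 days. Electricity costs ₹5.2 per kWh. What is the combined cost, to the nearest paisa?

aquarium heater: Runtime = 10 h/week × 11 weeks = 110 h
aquarium heater: 0.16 kW × 110 h = 17.6 kWh
television: Runtime = 8 h/day × 90 days = 720 h
television: 0.15 kW × 720 h = 108 kWh
Total energy = 125.6 kWh
Cost = 125.6 × ₹5.2 = ₹653.12

₹653.12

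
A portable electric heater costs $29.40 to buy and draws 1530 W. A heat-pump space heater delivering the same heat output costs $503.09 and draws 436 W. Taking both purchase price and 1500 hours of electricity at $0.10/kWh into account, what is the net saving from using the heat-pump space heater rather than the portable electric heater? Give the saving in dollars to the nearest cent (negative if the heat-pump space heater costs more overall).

-$309.59

portable electric heater: $29.40 + (1530/1000) kW × 1500 h × $0.10 = $29.40 + $229.5 = $258.9
heat-pump space heater: $503.09 + (436/1000) kW × 1500 h × $0.10 = $503.09 + $65.4 = $568.49
Saving = $258.9 − $568.49 = −$309.59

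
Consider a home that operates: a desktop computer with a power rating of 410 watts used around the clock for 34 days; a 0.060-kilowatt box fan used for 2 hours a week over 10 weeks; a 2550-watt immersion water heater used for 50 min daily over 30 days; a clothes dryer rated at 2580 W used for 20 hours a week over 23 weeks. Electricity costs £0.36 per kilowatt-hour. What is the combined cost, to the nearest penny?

desktop computer: Runtime = 24 h × 34 = 816 h
desktop computer: 0.41 kW × 816 h = 334.56 kWh
box fan: Runtime = 2 h/week × 10 weeks = 20 h
box fan: 0.06 kW × 20 h = 1.2 kWh
immersion water heater: Runtime = 50 min × 30 = 1500 min = 25 h
immersion water heater: 2.55 kW × 25 h = 63.75 kWh
clothes dryer: Runtime = 20 h/week × 23 weeks = 460 h
clothes dryer: 2.58 kW × 460 h = 1186.8 kWh
Total energy = 1586.31 kWh
Cost = 1586.31 × £0.36 = £571.07

£571.07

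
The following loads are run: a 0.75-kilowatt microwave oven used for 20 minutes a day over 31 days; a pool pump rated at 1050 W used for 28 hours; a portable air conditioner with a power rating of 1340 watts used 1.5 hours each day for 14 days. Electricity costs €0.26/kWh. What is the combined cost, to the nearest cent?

€16.98

microwave oven: Runtime = 20 min × 31 = 620 min = 10.333333… h
microwave oven: 0.75 kW × 10.333333… h = 7.75 kWh
pool pump: 1.05 kW × 28 h = 29.4 kWh
portable air conditioner: Runtime = 1.5 h/day × 14 days = 21 h
portable air conditioner: 1.34 kW × 21 h = 28.14 kWh
Total energy = 65.29 kWh
Cost = 65.29 × €0.26 = €16.98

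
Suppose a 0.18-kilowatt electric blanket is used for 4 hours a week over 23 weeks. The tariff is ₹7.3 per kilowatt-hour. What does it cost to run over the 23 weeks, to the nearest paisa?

₹120.89

Runtime = 4 h/week × 23 weeks = 92 h
Energy = 0.18 kW × 92 h = 16.56 kWh
Cost = 16.56 kWh × ₹7.3/kWh = ₹120.89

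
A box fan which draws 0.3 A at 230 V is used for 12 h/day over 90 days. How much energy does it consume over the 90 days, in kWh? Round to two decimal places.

74.52 kWh

Power = 0.3 A × 230 V = 69 W = 0.069 kW
Runtime = 12 h/day × 90 days = 1080 h
Energy = 0.069 kW × 1080 h = 74.52 kWh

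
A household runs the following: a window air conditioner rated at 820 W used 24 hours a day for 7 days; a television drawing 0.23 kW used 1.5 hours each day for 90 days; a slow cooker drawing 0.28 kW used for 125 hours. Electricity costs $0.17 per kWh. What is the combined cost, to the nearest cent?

window air conditioner: Runtime = 24 h × 7 = 168 h
window air conditioner: 0.82 kW × 168 h = 137.76 kWh
television: Runtime = 1.5 h/day × 90 days = 135 h
television: 0.23 kW × 135 h = 31.05 kWh
slow cooker: 0.28 kW × 125 h = 35 kWh
Total energy = 203.81 kWh
Cost = 203.81 × $0.17 = $34.65

$34.65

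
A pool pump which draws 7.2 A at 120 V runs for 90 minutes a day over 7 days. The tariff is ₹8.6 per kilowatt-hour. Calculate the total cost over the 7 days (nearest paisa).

Power = 7.2 A × 120 V = 864 W = 0.864 kW
Runtime = 90 min × 7 = 630 min = 10.5 h
Energy = 0.864 kW × 10.5 h = 9.072 kWh
Cost = 9.072 kWh × ₹8.6/kWh = ₹78.02

₹78.02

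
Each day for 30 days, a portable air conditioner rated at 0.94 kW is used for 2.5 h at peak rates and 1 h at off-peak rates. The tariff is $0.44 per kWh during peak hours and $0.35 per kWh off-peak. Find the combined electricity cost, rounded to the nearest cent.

Peak energy = 0.94 kW × 2.5 h × 30 = 70.5 kWh
Off-peak energy = 0.94 kW × 1 h × 30 = 28.2 kWh
Cost = 70.5 × $0.44 + 28.2 × $0.35 = $31.02 + $9.87 = $40.89

$40.89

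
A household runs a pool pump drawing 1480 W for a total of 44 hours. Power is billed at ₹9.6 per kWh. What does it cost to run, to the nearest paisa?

Energy = 1.48 kW × 44 h = 65.12 kWh
Cost = 65.12 kWh × ₹9.6/kWh = ₹625.15

₹625.15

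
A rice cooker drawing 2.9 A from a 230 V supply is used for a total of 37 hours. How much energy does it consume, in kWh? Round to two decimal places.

Power = 2.9 A × 230 V = 667 W = 0.667 kW
Energy = 0.667 kW × 37 h = 24.679 kWh ≈ 24.68 kWh

24.68 kWh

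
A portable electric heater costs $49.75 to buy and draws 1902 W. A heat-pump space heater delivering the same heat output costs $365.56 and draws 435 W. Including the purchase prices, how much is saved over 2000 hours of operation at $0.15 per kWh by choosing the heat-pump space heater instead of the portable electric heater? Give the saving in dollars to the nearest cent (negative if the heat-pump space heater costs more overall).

portable electric heater: $49.75 + (1902/1000) kW × 2000 h × $0.15 = $49.75 + $570.6 = $620.35
heat-pump space heater: $365.56 + (435/1000) kW × 2000 h × $0.15 = $365.56 + $130.5 = $496.06
Saving = $620.35 − $496.06 = $124.29

$124.29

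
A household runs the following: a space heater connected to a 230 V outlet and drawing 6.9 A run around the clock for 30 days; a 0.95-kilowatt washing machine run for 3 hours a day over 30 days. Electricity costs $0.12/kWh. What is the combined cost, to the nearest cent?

space heater: Power = 6.9 A × 230 V = 1587 W = 1.587 kW
space heater: Runtime = 24 h × 30 = 720 h
space heater: 1.587 kW × 720 h = 1142.64 kWh
washing machine: Runtime = 3 h/day × 30 days = 90 h
washing machine: 0.95 kW × 90 h = 85.5 kWh
Total energy = 1228.14 kWh
Cost = 1228.14 × $0.12 = $147.38

$147.38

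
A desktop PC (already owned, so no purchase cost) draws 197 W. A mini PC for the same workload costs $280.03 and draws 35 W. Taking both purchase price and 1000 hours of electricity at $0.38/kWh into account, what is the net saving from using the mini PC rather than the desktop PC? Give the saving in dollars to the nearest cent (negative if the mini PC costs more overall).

desktop PC: $0.00 + (197/1000) kW × 1000 h × $0.38 = $0.00 + $74.86 = $74.86
mini PC: $280.03 + (35/1000) kW × 1000 h × $0.38 = $280.03 + $13.3 = $293.33
Saving = $74.86 − $293.33 = −$218.47

-$218.47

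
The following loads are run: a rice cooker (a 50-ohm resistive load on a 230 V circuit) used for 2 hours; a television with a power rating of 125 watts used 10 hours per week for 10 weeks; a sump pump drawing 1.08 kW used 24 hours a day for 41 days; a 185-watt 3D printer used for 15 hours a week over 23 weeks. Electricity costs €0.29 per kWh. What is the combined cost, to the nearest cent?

rice cooker: Power = V²/R = 230²/50 = 1058 W = 1.058 kW
rice cooker: 1.058 kW × 2 h = 2.116 kWh
television: Runtime = 10 h/week × 10 weeks = 100 h
television: 0.125 kW × 100 h = 12.5 kWh
sump pump: Runtime = 24 h × 41 = 984 h
sump pump: 1.08 kW × 984 h = 1062.72 kWh
3D printer: Runtime = 15 h/week × 23 weeks = 345 h
3D printer: 0.185 kW × 345 h = 63.825 kWh
Total energy = 1141.161 kWh
Cost = 1141.161 × €0.29 = €330.94

€330.94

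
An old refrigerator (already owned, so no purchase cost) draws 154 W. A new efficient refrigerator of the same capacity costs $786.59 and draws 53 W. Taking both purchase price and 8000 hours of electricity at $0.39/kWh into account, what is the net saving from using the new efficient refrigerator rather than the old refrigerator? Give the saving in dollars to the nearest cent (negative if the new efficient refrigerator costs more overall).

old refrigerator: $0.00 + (154/1000) kW × 8000 h × $0.39 = $0.00 + $480.48 = $480.48
new efficient refrigerator: $786.59 + (53/1000) kW × 8000 h × $0.39 = $786.59 + $165.36 = $951.95
Saving = $480.48 − $951.95 = −$471.47

-$471.47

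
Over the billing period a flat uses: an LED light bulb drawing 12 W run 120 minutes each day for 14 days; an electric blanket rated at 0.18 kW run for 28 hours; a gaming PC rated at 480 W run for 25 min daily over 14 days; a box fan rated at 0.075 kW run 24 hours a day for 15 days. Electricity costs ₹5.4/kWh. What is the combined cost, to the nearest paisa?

LED light bulb: Runtime = 120 min × 14 = 1680 min = 28 h
LED light bulb: 0.012 kW × 28 h = 0.336 kWh
electric blanket: 0.18 kW × 28 h = 5.04 kWh
gaming PC: Runtime = 25 min × 14 = 350 min = 5.833333… h
gaming PC: 0.48 kW × 5.833333… h = 2.8 kWh
box fan: Runtime = 24 h × 15 = 360 h
box fan: 0.075 kW × 360 h = 27 kWh
Total energy = 35.176 kWh
Cost = 35.176 × ₹5.4 = ₹189.95

₹189.95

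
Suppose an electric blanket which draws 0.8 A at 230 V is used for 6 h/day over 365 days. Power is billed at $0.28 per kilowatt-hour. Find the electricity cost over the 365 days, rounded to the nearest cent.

$112.83

Power = 0.8 A × 230 V = 184 W = 0.184 kW
Runtime = 6 h/day × 365 days = 2190 h
Energy = 0.184 kW × 2190 h = 402.96 kWh
Cost = 402.96 kWh × $0.28/kWh = $112.83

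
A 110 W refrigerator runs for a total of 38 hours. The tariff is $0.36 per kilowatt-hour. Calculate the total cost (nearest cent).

$1.50

Energy = 0.11 kW × 38 h = 4.18 kWh
Cost = 4.18 kWh × $0.36/kWh = $1.50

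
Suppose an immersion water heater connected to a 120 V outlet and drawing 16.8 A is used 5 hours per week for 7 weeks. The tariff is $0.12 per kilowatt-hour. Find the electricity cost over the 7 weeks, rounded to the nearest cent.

Power = 16.8 A × 120 V = 2016 W = 2.016 kW
Runtime = 5 h/week × 7 weeks = 35 h
Energy = 2.016 kW × 35 h = 70.56 kWh
Cost = 70.56 kWh × $0.12/kWh = $8.47

$8.47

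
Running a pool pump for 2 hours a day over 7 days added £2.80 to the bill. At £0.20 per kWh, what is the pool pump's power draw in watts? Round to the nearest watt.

1000 W

Energy = £2.80 ÷ £0.20/kWh = 14 kWh
Runtime = 2 h/day × 7 days = 14 h
Power = 14 kWh ÷ 14 h = 1 kW = 1000 W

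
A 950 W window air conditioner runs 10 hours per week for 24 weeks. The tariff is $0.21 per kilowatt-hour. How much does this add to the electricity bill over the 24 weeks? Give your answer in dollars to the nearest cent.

$47.88

Runtime = 10 h/week × 24 weeks = 240 h
Energy = 0.95 kW × 240 h = 228 kWh
Cost = 228 kWh × $0.21/kWh = $47.88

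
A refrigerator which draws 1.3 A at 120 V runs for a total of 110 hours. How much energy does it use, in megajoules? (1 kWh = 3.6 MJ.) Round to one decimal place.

61.8 MJ

Power = 1.3 A × 120 V = 156 W = 0.156 kW
Energy = 0.156 kW × 110 h = 17.16 kWh
= 17.16 × 3.6 MJ = 61.8 MJ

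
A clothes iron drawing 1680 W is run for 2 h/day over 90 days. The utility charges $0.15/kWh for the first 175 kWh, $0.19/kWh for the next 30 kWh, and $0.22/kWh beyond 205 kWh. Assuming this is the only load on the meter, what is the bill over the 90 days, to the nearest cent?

$53.38

Runtime = 2 h/day × 90 days = 180 h
Energy = 1.68 kW × 180 h = 302.4 kWh
Tier 1 (0–175 kWh): 175 × $0.15 = $26.25
Tier 2 (175–205 kWh): 30 × $0.19 = $5.7
Above 205 kWh: 97.4 × $0.22 = $21.428
Bill = $53.38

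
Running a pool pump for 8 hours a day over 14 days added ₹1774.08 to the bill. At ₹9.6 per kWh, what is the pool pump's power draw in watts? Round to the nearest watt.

1650 W

Energy = ₹1774.08 ÷ ₹9.6/kWh = 184.8 kWh
Runtime = 8 h/day × 14 days = 112 h
Power = 184.8 kWh ÷ 112 h = 1.65 kW = 1650 W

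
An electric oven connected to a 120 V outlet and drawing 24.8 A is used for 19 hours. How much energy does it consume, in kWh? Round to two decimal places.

Power = 24.8 A × 120 V = 2976 W = 2.976 kW
Energy = 2.976 kW × 19 h = 56.544 kWh ≈ 56.54 kWh

56.54 kWh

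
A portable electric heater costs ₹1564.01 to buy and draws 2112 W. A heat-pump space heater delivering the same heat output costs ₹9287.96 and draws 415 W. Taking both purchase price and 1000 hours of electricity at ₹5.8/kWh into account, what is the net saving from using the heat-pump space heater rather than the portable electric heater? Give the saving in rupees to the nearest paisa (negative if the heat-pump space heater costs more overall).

portable electric heater: ₹1564.01 + (2112/1000) kW × 1000 h × ₹5.8 = ₹1564.01 + ₹12249.6 = ₹13813.61
heat-pump space heater: ₹9287.96 + (415/1000) kW × 1000 h × ₹5.8 = ₹9287.96 + ₹2407 = ₹11694.96
Saving = ₹13813.61 − ₹11694.96 = ₹2118.65

₹2118.65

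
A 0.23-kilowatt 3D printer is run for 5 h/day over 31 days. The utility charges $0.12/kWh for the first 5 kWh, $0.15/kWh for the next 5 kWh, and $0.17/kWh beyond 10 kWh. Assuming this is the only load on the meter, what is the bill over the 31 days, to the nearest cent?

Runtime = 5 h/day × 31 days = 155 h
Energy = 0.23 kW × 155 h = 35.65 kWh
Tier 1 (0–5 kWh): 5 × $0.12 = $0.6
Tier 2 (5–10 kWh): 5 × $0.15 = $0.75
Above 10 kWh: 25.65 × $0.17 = $4.3605
Bill = $5.71

$5.71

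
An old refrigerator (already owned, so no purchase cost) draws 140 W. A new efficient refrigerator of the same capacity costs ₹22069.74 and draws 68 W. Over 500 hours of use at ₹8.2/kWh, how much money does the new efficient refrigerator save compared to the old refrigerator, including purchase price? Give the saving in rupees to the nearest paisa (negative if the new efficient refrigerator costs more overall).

old refrigerator: ₹0.00 + (140/1000) kW × 500 h × ₹8.2 = ₹0.00 + ₹574 = ₹574
new efficient refrigerator: ₹22069.74 + (68/1000) kW × 500 h × ₹8.2 = ₹22069.74 + ₹278.8 = ₹22348.54
Saving = ₹574 − ₹22348.54 = −₹21774.54

-₹21774.54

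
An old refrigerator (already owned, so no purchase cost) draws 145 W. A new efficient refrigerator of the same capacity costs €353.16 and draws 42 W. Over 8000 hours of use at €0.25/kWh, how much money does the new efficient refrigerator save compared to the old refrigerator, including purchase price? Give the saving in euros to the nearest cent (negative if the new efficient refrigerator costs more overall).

-€147.16

old refrigerator: €0.00 + (145/1000) kW × 8000 h × €0.25 = €0.00 + €290 = €290
new efficient refrigerator: €353.16 + (42/1000) kW × 8000 h × €0.25 = €353.16 + €84 = €437.16
Saving = €290 − €437.16 = −€147.16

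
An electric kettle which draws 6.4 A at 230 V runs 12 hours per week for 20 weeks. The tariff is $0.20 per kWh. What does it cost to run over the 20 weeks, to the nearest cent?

$70.66

Power = 6.4 A × 230 V = 1472 W = 1.472 kW
Runtime = 12 h/week × 20 weeks = 240 h
Energy = 1.472 kW × 240 h = 353.28 kWh
Cost = 353.28 kWh × $0.20/kWh = $70.66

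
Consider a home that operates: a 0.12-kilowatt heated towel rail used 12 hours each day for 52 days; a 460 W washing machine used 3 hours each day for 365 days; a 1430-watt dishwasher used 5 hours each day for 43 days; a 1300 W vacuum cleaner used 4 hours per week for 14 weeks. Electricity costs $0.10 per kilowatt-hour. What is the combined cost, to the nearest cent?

$95.88

heated towel rail: Runtime = 12 h/day × 52 days = 624 h
heated towel rail: 0.12 kW × 624 h = 74.88 kWh
washing machine: Runtime = 3 h/day × 365 days = 1095 h
washing machine: 0.46 kW × 1095 h = 503.7 kWh
dishwasher: Runtime = 5 h/day × 43 days = 215 h
dishwasher: 1.43 kW × 215 h = 307.45 kWh
vacuum cleaner: Runtime = 4 h/week × 14 weeks = 56 h
vacuum cleaner: 1.3 kW × 56 h = 72.8 kWh
Total energy = 958.83 kWh
Cost = 958.83 × $0.10 = $95.88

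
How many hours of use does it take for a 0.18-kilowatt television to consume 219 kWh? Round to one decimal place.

1216.7 h

Hours = 219 kWh ÷ 0.18 kW = 1216.7 h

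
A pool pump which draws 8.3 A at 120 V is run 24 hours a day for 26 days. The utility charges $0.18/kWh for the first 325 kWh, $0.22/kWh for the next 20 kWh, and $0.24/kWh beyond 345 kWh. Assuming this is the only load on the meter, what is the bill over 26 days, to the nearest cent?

$129.26

Power = 8.3 A × 120 V = 996 W = 0.996 kW
Runtime = 24 h × 26 = 624 h
Energy = 0.996 kW × 624 h = 621.504 kWh
Tier 1 (0–325 kWh): 325 × $0.18 = $58.5
Tier 2 (325–345 kWh): 20 × $0.22 = $4.4
Above 345 kWh: 276.504 × $0.24 = $66.36096
Bill = $129.26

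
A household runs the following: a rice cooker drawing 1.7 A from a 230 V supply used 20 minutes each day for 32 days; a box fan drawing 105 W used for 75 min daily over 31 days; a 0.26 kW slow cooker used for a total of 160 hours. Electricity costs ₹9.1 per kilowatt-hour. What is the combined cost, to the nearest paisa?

₹453.54

rice cooker: Power = 1.7 A × 230 V = 391 W = 0.391 kW
rice cooker: Runtime = 20 min × 32 = 640 min = 10.666666… h
rice cooker: 0.391 kW × 10.666666… h = 4.170666… kWh
box fan: Runtime = 75 min × 31 = 2325 min = 38.75 h
box fan: 0.105 kW × 38.75 h = 4.06875 kWh
slow cooker: 0.26 kW × 160 h = 41.6 kWh
Total energy = 49.839416… kWh
Cost = 49.839416… × ₹9.1 = ₹453.54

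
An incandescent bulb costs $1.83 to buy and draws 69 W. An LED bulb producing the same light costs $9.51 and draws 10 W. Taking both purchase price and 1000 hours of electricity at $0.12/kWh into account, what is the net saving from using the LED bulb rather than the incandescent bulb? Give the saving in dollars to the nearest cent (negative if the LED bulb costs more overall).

incandescent bulb: $1.83 + (69/1000) kW × 1000 h × $0.12 = $1.83 + $8.28 = $10.11
LED bulb: $9.51 + (10/1000) kW × 1000 h × $0.12 = $9.51 + $1.2 = $10.71
Saving = $10.11 − $10.71 = −$0.6

-$0.60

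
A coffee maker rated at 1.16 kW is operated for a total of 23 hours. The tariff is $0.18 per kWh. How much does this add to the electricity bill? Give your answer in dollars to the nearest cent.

$4.80

Energy = 1.16 kW × 23 h = 26.68 kWh
Cost = 26.68 kWh × $0.18/kWh = $4.80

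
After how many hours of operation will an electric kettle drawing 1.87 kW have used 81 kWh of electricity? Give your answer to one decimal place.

43.3 h

Hours = 81 kWh ÷ 1.87 kW = 43.3 h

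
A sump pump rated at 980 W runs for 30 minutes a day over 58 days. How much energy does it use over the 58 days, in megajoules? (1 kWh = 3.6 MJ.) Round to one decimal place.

Runtime = 30 min × 58 = 1740 min = 29 h
Energy = 0.98 kW × 29 h = 28.42 kWh
= 28.42 × 3.6 MJ = 102.3 MJ

102.3 MJ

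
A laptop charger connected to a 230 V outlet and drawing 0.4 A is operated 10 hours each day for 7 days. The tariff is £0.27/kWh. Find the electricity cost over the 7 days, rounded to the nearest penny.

Power = 0.4 A × 230 V = 92 W = 0.092 kW
Runtime = 10 h/day × 7 days = 70 h
Energy = 0.092 kW × 70 h = 6.44 kWh
Cost = 6.44 kWh × £0.27/kWh = £1.74

£1.74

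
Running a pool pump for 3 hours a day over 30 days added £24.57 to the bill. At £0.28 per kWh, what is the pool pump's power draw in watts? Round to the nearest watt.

975 W

Energy = £24.57 ÷ £0.28/kWh = 87.75 kWh
Runtime = 3 h/day × 30 days = 90 h
Power = 87.75 kWh ÷ 90 h = 0.975 kW = 975 W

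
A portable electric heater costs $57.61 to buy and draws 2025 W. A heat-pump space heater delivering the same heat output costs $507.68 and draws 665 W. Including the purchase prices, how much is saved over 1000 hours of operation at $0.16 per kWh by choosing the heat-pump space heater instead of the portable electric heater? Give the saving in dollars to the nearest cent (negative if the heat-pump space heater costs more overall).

portable electric heater: $57.61 + (2025/1000) kW × 1000 h × $0.16 = $57.61 + $324 = $381.61
heat-pump space heater: $507.68 + (665/1000) kW × 1000 h × $0.16 = $507.68 + $106.4 = $614.08
Saving = $381.61 − $614.08 = −$232.47

-$232.47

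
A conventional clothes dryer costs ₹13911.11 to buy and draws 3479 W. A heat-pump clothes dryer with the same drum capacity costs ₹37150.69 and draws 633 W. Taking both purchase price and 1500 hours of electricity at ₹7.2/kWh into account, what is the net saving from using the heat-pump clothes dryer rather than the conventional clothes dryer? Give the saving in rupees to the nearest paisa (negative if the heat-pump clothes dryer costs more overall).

conventional clothes dryer: ₹13911.11 + (3479/1000) kW × 1500 h × ₹7.2 = ₹13911.11 + ₹37573.2 = ₹51484.31
heat-pump clothes dryer: ₹37150.69 + (633/1000) kW × 1500 h × ₹7.2 = ₹37150.69 + ₹6836.4 = ₹43987.09
Saving = ₹51484.31 − ₹43987.09 = ₹7497.22

₹7497.22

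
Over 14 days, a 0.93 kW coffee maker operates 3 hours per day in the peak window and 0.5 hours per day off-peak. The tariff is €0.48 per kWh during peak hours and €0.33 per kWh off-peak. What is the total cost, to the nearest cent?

€20.90

Peak energy = 0.93 kW × 3 h × 14 = 39.06 kWh
Off-peak energy = 0.93 kW × 0.5 h × 14 = 6.51 kWh
Cost = 39.06 × €0.48 + 6.51 × €0.33 = €18.7488 + €2.1483 = €20.90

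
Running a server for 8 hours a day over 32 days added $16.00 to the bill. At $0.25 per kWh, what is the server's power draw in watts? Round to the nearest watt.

Energy = $16.00 ÷ $0.25/kWh = 64 kWh
Runtime = 8 h/day × 32 days = 256 h
Power = 64 kWh ÷ 256 h = 0.25 kW = 250 W

250 W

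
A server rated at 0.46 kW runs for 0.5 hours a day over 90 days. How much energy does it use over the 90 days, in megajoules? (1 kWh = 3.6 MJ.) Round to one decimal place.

Runtime = 0.5 h/day × 90 days = 45 h
Energy = 0.46 kW × 45 h = 20.7 kWh
= 20.7 × 3.6 MJ = 74.5 MJ

74.5 MJ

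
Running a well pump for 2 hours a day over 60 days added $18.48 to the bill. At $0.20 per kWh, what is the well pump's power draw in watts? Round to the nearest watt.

Energy = $18.48 ÷ $0.20/kWh = 92.4 kWh
Runtime = 2 h/day × 60 days = 120 h
Power = 92.4 kWh ÷ 120 h = 0.77 kW = 770 W

770 W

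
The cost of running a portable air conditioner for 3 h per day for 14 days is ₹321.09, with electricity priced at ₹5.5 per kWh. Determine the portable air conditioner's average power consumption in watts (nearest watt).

Energy = ₹321.09 ÷ ₹5.5/kWh = 58.38 kWh
Runtime = 3 h/day × 14 days = 42 h
Power = 58.38 kWh ÷ 42 h = 1.39 kW = 1390 W

1390 W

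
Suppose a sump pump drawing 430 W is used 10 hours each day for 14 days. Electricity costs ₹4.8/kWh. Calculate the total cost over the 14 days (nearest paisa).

₹288.96

Runtime = 10 h/day × 14 days = 140 h
Energy = 0.43 kW × 140 h = 60.2 kWh
Cost = 60.2 kWh × ₹4.8/kWh = ₹288.96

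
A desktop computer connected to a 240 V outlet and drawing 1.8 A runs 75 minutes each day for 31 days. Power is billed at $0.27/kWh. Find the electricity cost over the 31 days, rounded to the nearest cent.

Power = 1.8 A × 240 V = 432 W = 0.432 kW
Runtime = 75 min × 31 = 2325 min = 38.75 h
Energy = 0.432 kW × 38.75 h = 16.74 kWh
Cost = 16.74 kWh × $0.27/kWh = $4.52

$4.52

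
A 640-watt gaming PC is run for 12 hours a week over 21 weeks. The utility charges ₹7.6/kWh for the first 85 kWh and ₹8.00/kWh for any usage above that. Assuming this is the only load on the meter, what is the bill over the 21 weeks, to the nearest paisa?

₹1256.24

Runtime = 12 h/week × 21 weeks = 252 h
Energy = 0.64 kW × 252 h = 161.28 kWh
Tier 1 (0–85 kWh): 85 × ₹7.6 = ₹646
Above 85 kWh: 76.28 × ₹8.00 = ₹610.24
Bill = ₹1256.24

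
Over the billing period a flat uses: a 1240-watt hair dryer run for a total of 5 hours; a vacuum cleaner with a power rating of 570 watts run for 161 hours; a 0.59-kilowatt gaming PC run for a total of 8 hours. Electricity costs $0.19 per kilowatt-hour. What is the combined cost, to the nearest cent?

$19.51

hair dryer: 1.24 kW × 5 h = 6.2 kWh
vacuum cleaner: 0.57 kW × 161 h = 91.77 kWh
gaming PC: 0.59 kW × 8 h = 4.72 kWh
Total energy = 102.69 kWh
Cost = 102.69 × $0.19 = $19.51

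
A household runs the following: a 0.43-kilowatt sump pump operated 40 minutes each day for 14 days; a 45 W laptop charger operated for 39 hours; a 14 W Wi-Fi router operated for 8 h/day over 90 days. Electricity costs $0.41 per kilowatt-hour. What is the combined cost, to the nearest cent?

$6.50

sump pump: Runtime = 40 min × 14 = 560 min = 9.333333… h
sump pump: 0.43 kW × 9.333333… h = 4.013333… kWh
laptop charger: 0.045 kW × 39 h = 1.755 kWh
Wi-Fi router: Runtime = 8 h/day × 90 days = 720 h
Wi-Fi router: 0.014 kW × 720 h = 10.08 kWh
Total energy = 15.848333… kWh
Cost = 15.848333… × $0.41 = $6.50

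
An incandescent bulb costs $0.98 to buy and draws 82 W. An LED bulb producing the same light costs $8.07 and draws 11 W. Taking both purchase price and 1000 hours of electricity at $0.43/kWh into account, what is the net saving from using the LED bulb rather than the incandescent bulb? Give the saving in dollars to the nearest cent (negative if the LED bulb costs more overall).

$23.44

incandescent bulb: $0.98 + (82/1000) kW × 1000 h × $0.43 = $0.98 + $35.26 = $36.24
LED bulb: $8.07 + (11/1000) kW × 1000 h × $0.43 = $8.07 + $4.73 = $12.8
Saving = $36.24 − $12.8 = $23.44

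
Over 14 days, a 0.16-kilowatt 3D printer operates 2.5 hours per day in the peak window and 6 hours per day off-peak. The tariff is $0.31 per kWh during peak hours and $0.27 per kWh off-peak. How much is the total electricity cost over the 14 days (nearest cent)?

$5.36

Peak energy = 0.16 kW × 2.5 h × 14 = 5.6 kWh
Off-peak energy = 0.16 kW × 6 h × 14 = 13.44 kWh
Cost = 5.6 × $0.31 + 13.44 × $0.27 = $1.736 + $3.6288 = $5.36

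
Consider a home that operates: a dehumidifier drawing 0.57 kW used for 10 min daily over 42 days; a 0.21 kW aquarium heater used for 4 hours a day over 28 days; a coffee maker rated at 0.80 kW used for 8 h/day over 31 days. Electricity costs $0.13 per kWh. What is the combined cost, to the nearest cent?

dehumidifier: Runtime = 10 min × 42 = 420 min = 7 h
dehumidifier: 0.57 kW × 7 h = 3.99 kWh
aquarium heater: Runtime = 4 h/day × 28 days = 112 h
aquarium heater: 0.21 kW × 112 h = 23.52 kWh
coffee maker: Runtime = 8 h/day × 31 days = 248 h
coffee maker: 0.8 kW × 248 h = 198.4 kWh
Total energy = 225.91 kWh
Cost = 225.91 × $0.13 = $29.37

$29.37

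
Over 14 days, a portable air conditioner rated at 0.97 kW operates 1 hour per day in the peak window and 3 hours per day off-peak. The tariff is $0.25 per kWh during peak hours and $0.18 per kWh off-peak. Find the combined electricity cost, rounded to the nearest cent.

$10.73

Peak energy = 0.97 kW × 1 h × 14 = 13.58 kWh
Off-peak energy = 0.97 kW × 3 h × 14 = 40.74 kWh
Cost = 13.58 × $0.25 + 40.74 × $0.18 = $3.395 + $7.3332 = $10.73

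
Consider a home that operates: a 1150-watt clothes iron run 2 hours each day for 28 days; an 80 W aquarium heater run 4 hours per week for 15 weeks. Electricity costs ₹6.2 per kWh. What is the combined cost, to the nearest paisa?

₹429.04

clothes iron: Runtime = 2 h/day × 28 days = 56 h
clothes iron: 1.15 kW × 56 h = 64.4 kWh
aquarium heater: Runtime = 4 h/week × 15 weeks = 60 h
aquarium heater: 0.08 kW × 60 h = 4.8 kWh
Total energy = 69.2 kWh
Cost = 69.2 × ₹6.2 = ₹429.04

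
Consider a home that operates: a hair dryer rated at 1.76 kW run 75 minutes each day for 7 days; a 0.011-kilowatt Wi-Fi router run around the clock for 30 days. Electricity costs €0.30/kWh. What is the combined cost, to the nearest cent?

€7.00

hair dryer: Runtime = 75 min × 7 = 525 min = 8.75 h
hair dryer: 1.76 kW × 8.75 h = 15.4 kWh
Wi-Fi router: Runtime = 24 h × 30 = 720 h
Wi-Fi router: 0.011 kW × 720 h = 7.92 kWh
Total energy = 23.32 kWh
Cost = 23.32 × €0.30 = €7.00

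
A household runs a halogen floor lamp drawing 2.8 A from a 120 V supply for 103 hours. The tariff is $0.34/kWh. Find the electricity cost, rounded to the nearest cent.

Power = 2.8 A × 120 V = 336 W = 0.336 kW
Energy = 0.336 kW × 103 h = 34.608 kWh
Cost = 34.608 kWh × $0.34/kWh = $11.77

$11.77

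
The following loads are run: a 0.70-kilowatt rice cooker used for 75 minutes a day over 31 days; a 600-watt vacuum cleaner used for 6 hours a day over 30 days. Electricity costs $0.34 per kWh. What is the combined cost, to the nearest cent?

rice cooker: Runtime = 75 min × 31 = 2325 min = 38.75 h
rice cooker: 0.7 kW × 38.75 h = 27.125 kWh
vacuum cleaner: Runtime = 6 h/day × 30 days = 180 h
vacuum cleaner: 0.6 kW × 180 h = 108 kWh
Total energy = 135.125 kWh
Cost = 135.125 × $0.34 = $45.94

$45.94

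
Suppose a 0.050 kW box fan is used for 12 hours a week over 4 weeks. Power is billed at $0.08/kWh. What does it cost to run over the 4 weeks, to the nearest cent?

Runtime = 12 h/week × 4 weeks = 48 h
Energy = 0.05 kW × 48 h = 2.4 kWh
Cost = 2.4 kWh × $0.08/kWh = $0.19

$0.19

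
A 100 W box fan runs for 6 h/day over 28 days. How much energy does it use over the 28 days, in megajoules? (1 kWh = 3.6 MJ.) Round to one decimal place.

Runtime = 6 h/day × 28 days = 168 h
Energy = 0.1 kW × 168 h = 16.8 kWh
= 16.8 × 3.6 MJ = 60.5 MJ

60.5 MJ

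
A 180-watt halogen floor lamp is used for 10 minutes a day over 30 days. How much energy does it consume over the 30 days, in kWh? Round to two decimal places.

0.90 kWh

Runtime = 10 min × 30 = 300 min = 5 h
Energy = 0.18 kW × 5 h = 0.9 kWh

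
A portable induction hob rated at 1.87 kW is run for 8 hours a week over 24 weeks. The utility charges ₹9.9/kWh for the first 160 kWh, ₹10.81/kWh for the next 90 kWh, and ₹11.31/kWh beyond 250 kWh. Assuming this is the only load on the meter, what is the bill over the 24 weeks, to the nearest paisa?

Runtime = 8 h/week × 24 weeks = 192 h
Energy = 1.87 kW × 192 h = 359.04 kWh
Tier 1 (0–160 kWh): 160 × ₹9.9 = ₹1584
Tier 2 (160–250 kWh): 90 × ₹10.81 = ₹972.9
Above 250 kWh: 109.04 × ₹11.31 = ₹1233.2424
Bill = ₹3790.14

₹3790.14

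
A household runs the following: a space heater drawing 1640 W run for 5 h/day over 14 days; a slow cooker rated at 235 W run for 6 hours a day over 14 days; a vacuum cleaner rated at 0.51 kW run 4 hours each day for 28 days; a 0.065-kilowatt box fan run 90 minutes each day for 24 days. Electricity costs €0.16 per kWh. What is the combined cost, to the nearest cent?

€31.04

space heater: Runtime = 5 h/day × 14 days = 70 h
space heater: 1.64 kW × 70 h = 114.8 kWh
slow cooker: Runtime = 6 h/day × 14 days = 84 h
slow cooker: 0.235 kW × 84 h = 19.74 kWh
vacuum cleaner: Runtime = 4 h/day × 28 days = 112 h
vacuum cleaner: 0.51 kW × 112 h = 57.12 kWh
box fan: Runtime = 90 min × 24 = 2160 min = 36 h
box fan: 0.065 kW × 36 h = 2.34 kWh
Total energy = 194 kWh
Cost = 194 × €0.16 = €31.04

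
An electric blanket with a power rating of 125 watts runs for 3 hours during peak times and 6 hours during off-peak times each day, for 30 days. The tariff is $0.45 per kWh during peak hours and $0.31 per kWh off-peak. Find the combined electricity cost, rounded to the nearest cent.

$12.04

Peak energy = 0.125 kW × 3 h × 30 = 11.25 kWh
Off-peak energy = 0.125 kW × 6 h × 30 = 22.5 kWh
Cost = 11.25 × $0.45 + 22.5 × $0.31 = $5.0625 + $6.975 = $12.04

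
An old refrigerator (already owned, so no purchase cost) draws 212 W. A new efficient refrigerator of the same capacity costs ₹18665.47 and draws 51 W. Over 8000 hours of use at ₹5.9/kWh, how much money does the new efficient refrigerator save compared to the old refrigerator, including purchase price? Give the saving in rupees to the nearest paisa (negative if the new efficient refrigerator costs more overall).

old refrigerator: ₹0.00 + (212/1000) kW × 8000 h × ₹5.9 = ₹0.00 + ₹10006.4 = ₹10006.4
new efficient refrigerator: ₹18665.47 + (51/1000) kW × 8000 h × ₹5.9 = ₹18665.47 + ₹2407.2 = ₹21072.67
Saving = ₹10006.4 − ₹21072.67 = −₹11066.27

-₹11066.27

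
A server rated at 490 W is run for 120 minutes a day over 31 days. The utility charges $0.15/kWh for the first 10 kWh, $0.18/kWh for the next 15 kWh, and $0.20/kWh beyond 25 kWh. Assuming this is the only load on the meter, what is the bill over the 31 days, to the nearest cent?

Runtime = 120 min × 31 = 3720 min = 62 h
Energy = 0.49 kW × 62 h = 30.38 kWh
Tier 1 (0–10 kWh): 10 × $0.15 = $1.5
Tier 2 (10–25 kWh): 15 × $0.18 = $2.7
Above 25 kWh: 5.38 × $0.20 = $1.076
Bill = $5.28

$5.28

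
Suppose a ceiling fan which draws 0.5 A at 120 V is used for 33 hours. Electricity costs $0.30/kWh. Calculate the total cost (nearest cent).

Power = 0.5 A × 120 V = 60 W = 0.06 kW
Energy = 0.06 kW × 33 h = 1.98 kWh
Cost = 1.98 kWh × $0.30/kWh = $0.59

$0.59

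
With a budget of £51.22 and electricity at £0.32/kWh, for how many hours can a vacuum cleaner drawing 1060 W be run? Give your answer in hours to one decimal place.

151.0 h

Energy available = £51.22 ÷ £0.32/kWh = 160.0625 kWh
Hours = 160.0625 kWh ÷ 1.06 kW = 151.0 h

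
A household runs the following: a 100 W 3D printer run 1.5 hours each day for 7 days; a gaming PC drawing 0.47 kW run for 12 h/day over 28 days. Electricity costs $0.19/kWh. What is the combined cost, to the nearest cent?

3D printer: Runtime = 1.5 h/day × 7 days = 10.5 h
3D printer: 0.1 kW × 10.5 h = 1.05 kWh
gaming PC: Runtime = 12 h/day × 28 days = 336 h
gaming PC: 0.47 kW × 336 h = 157.92 kWh
Total energy = 158.97 kWh
Cost = 158.97 × $0.19 = $30.20

$30.20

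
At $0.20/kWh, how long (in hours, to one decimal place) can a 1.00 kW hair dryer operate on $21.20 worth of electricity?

106.0 h

Energy available = $21.20 ÷ $0.20/kWh = 106 kWh
Hours = 106 kWh ÷ 1 kW = 106.0 h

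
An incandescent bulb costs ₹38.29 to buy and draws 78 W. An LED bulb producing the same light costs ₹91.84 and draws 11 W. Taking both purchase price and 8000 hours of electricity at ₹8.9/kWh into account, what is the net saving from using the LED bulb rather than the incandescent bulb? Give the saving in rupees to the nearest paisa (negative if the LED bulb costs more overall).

incandescent bulb: ₹38.29 + (78/1000) kW × 8000 h × ₹8.9 = ₹38.29 + ₹5553.6 = ₹5591.89
LED bulb: ₹91.84 + (11/1000) kW × 8000 h × ₹8.9 = ₹91.84 + ₹783.2 = ₹875.04
Saving = ₹5591.89 − ₹875.04 = ₹4716.85

₹4716.85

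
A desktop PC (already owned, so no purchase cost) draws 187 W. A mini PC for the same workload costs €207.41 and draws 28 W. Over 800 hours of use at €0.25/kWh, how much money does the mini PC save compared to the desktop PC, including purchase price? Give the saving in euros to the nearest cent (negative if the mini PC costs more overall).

-€175.61

desktop PC: €0.00 + (187/1000) kW × 800 h × €0.25 = €0.00 + €37.4 = €37.4
mini PC: €207.41 + (28/1000) kW × 800 h × €0.25 = €207.41 + €5.6 = €213.01
Saving = €37.4 − €213.01 = −€175.61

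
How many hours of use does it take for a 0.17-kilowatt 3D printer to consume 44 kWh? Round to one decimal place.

Hours = 44 kWh ÷ 0.17 kW = 258.8 h

258.8 h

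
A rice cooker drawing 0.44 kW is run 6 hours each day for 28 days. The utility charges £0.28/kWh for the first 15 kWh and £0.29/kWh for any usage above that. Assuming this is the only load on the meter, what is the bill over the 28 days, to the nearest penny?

£21.29

Runtime = 6 h/day × 28 days = 168 h
Energy = 0.44 kW × 168 h = 73.92 kWh
Tier 1 (0–15 kWh): 15 × £0.28 = £4.2
Above 15 kWh: 58.92 × £0.29 = £17.0868
Bill = £21.29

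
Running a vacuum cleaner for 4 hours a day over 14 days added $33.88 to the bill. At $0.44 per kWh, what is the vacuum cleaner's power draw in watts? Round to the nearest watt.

1375 W

Energy = $33.88 ÷ $0.44/kWh = 77 kWh
Runtime = 4 h/day × 14 days = 56 h
Power = 77 kWh ÷ 56 h = 1.375 kW = 1375 W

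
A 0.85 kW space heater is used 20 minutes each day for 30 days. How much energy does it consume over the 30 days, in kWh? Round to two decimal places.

Runtime = 20 min × 30 = 600 min = 10 h
Energy = 0.85 kW × 10 h = 8.5 kWh

8.50 kWh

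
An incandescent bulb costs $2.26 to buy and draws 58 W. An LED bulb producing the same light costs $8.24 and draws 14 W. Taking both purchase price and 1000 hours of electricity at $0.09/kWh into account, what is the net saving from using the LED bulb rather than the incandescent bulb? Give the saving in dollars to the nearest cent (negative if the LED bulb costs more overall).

incandescent bulb: $2.26 + (58/1000) kW × 1000 h × $0.09 = $2.26 + $5.22 = $7.48
LED bulb: $8.24 + (14/1000) kW × 1000 h × $0.09 = $8.24 + $1.26 = $9.5
Saving = $7.48 − $9.5 = −$2.02

-$2.02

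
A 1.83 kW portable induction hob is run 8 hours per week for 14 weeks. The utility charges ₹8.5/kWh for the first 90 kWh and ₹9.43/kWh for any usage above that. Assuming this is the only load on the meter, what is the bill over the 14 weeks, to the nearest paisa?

₹1849.07

Runtime = 8 h/week × 14 weeks = 112 h
Energy = 1.83 kW × 112 h = 204.96 kWh
Tier 1 (0–90 kWh): 90 × ₹8.5 = ₹765
Above 90 kWh: 114.96 × ₹9.43 = ₹1084.0728
Bill = ₹1849.07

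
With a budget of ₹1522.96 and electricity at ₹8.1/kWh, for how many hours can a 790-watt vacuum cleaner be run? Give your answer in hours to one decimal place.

238.0 h

Energy available = ₹1522.96 ÷ ₹8.1/kWh = 188.0198 kWh
Hours = 188.0198 kWh ÷ 0.79 kW = 238.0 h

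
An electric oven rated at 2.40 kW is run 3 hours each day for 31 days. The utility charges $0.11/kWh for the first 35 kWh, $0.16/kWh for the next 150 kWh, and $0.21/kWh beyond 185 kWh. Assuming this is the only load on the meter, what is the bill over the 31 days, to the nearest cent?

Runtime = 3 h/day × 31 days = 93 h
Energy = 2.4 kW × 93 h = 223.2 kWh
Tier 1 (0–35 kWh): 35 × $0.11 = $3.85
Tier 2 (35–185 kWh): 150 × $0.16 = $24
Above 185 kWh: 38.2 × $0.21 = $8.022
Bill = $35.87

$35.87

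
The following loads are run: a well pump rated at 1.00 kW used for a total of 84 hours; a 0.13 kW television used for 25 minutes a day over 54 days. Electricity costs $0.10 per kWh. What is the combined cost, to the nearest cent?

$8.69

well pump: 1 kW × 84 h = 84 kWh
television: Runtime = 25 min × 54 = 1350 min = 22.5 h
television: 0.13 kW × 22.5 h = 2.925 kWh
Total energy = 86.925 kWh
Cost = 86.925 × $0.10 = $8.69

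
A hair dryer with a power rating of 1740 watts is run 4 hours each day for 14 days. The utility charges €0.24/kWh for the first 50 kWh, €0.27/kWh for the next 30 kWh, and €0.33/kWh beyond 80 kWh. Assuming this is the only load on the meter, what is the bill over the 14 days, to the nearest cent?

€25.86

Runtime = 4 h/day × 14 days = 56 h
Energy = 1.74 kW × 56 h = 97.44 kWh
Tier 1 (0–50 kWh): 50 × €0.24 = €12
Tier 2 (50–80 kWh): 30 × €0.27 = €8.1
Above 80 kWh: 17.44 × €0.33 = €5.7552
Bill = €25.86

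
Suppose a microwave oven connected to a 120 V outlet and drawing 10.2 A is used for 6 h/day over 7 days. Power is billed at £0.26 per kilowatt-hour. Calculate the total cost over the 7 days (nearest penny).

Power = 10.2 A × 120 V = 1224 W = 1.224 kW
Runtime = 6 h/day × 7 days = 42 h
Energy = 1.224 kW × 42 h = 51.408 kWh
Cost = 51.408 kWh × £0.26/kWh = £13.37

£13.37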